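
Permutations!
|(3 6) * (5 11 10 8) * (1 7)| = |(1 7)(3 6)(5 11 10 8)| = 4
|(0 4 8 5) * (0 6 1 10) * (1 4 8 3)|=8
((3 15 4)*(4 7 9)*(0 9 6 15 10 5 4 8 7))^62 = ((0 9 8 7 6 15)(3 10 5 4))^62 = (0 8 6)(3 5)(4 10)(7 15 9)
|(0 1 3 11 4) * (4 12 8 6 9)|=9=|(0 1 3 11 12 8 6 9 4)|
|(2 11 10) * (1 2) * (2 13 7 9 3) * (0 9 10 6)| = 12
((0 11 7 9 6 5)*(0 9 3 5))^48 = (0 6 9 5 3 7 11)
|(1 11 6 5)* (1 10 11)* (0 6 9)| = 6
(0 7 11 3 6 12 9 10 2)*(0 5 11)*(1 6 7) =(0 1 6 12 9 10 2 5 11 3 7) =[1, 6, 5, 7, 4, 11, 12, 0, 8, 10, 2, 3, 9]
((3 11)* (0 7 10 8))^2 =(11)(0 10)(7 8)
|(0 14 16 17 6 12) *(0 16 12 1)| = 7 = |(0 14 12 16 17 6 1)|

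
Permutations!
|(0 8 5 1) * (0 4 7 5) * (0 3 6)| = |(0 8 3 6)(1 4 7 5)| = 4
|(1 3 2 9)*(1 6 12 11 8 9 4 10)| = |(1 3 2 4 10)(6 12 11 8 9)| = 5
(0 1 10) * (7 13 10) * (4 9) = (0 1 7 13 10)(4 9) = [1, 7, 2, 3, 9, 5, 6, 13, 8, 4, 0, 11, 12, 10]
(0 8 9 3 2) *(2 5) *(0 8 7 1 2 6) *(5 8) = (0 7 1 2 5 6)(3 8 9) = [7, 2, 5, 8, 4, 6, 0, 1, 9, 3]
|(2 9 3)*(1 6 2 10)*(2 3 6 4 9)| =|(1 4 9 6 3 10)| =6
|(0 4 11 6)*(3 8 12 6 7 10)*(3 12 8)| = |(0 4 11 7 10 12 6)| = 7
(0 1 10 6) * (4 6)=(0 1 10 4 6)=[1, 10, 2, 3, 6, 5, 0, 7, 8, 9, 4]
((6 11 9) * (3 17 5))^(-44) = ((3 17 5)(6 11 9))^(-44) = (3 17 5)(6 11 9)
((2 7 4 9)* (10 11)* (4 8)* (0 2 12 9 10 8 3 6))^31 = (0 2 7 3 6)(4 8 11 10)(9 12)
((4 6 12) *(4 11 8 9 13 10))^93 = (4 9 12 10 8 6 13 11) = ((4 6 12 11 8 9 13 10))^93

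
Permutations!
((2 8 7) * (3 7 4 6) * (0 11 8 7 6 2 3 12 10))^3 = (0 4 3 10 8 7 12 11 2 6)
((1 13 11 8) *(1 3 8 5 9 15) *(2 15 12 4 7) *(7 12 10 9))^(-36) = (1 15 2 7 5 11 13)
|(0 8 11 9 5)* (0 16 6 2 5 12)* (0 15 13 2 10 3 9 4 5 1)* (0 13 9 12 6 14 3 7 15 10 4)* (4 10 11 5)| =|(0 8 5 16 14 3 12 11)(1 13 2)(6 10 7 15 9)| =120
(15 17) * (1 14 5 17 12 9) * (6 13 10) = (1 14 5 17 15 12 9)(6 13 10) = [0, 14, 2, 3, 4, 17, 13, 7, 8, 1, 6, 11, 9, 10, 5, 12, 16, 15]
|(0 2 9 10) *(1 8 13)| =|(0 2 9 10)(1 8 13)| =12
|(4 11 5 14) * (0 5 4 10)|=|(0 5 14 10)(4 11)|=4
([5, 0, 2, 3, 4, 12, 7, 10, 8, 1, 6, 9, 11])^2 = (0 12 9)(1 5 11)(6 10 7)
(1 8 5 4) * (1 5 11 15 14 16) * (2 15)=(1 8 11 2 15 14 16)(4 5)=[0, 8, 15, 3, 5, 4, 6, 7, 11, 9, 10, 2, 12, 13, 16, 14, 1]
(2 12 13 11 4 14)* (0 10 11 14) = (0 10 11 4)(2 12 13 14) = [10, 1, 12, 3, 0, 5, 6, 7, 8, 9, 11, 4, 13, 14, 2]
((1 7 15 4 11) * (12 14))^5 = (15)(12 14)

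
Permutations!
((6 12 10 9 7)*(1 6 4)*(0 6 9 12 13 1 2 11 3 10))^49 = (0 6 13 1 9 7 4 2 11 3 10 12)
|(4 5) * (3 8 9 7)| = |(3 8 9 7)(4 5)| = 4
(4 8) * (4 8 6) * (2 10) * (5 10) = (2 5 10)(4 6) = [0, 1, 5, 3, 6, 10, 4, 7, 8, 9, 2]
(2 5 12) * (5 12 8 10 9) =(2 12)(5 8 10 9) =[0, 1, 12, 3, 4, 8, 6, 7, 10, 5, 9, 11, 2]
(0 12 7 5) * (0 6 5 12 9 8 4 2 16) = (0 9 8 4 2 16)(5 6)(7 12) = [9, 1, 16, 3, 2, 6, 5, 12, 4, 8, 10, 11, 7, 13, 14, 15, 0]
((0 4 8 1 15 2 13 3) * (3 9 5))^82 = (0 8 15 13 5)(1 2 9 3 4)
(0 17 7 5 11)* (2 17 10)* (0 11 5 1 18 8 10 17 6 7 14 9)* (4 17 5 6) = (0 5 6 7 1 18 8 10 2 4 17 14 9) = [5, 18, 4, 3, 17, 6, 7, 1, 10, 0, 2, 11, 12, 13, 9, 15, 16, 14, 8]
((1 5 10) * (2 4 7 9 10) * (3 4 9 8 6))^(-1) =(1 10 9 2 5)(3 6 8 7 4)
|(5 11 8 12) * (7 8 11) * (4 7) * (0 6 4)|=|(0 6 4 7 8 12 5)|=7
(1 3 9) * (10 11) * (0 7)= (0 7)(1 3 9)(10 11)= [7, 3, 2, 9, 4, 5, 6, 0, 8, 1, 11, 10]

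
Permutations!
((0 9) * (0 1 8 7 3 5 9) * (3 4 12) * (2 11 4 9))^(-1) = (1 9 7 8)(2 5 3 12 4 11)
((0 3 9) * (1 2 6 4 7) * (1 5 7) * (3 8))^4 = ((0 8 3 9)(1 2 6 4)(5 7))^4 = (9)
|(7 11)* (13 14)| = |(7 11)(13 14)| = 2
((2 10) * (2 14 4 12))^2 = (2 14 12 10 4)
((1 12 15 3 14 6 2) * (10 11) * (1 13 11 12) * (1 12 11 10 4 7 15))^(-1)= (1 12)(2 6 14 3 15 7 4 11 10 13)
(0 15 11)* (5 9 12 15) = (0 5 9 12 15 11) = [5, 1, 2, 3, 4, 9, 6, 7, 8, 12, 10, 0, 15, 13, 14, 11]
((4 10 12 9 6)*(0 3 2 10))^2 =((0 3 2 10 12 9 6 4))^2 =(0 2 12 6)(3 10 9 4)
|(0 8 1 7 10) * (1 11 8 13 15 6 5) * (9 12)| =|(0 13 15 6 5 1 7 10)(8 11)(9 12)| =8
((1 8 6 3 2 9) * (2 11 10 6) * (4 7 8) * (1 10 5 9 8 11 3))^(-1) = (1 6 10 9 5 11 7 4)(2 8)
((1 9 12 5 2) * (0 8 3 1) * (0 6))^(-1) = (0 6 2 5 12 9 1 3 8) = ((0 8 3 1 9 12 5 2 6))^(-1)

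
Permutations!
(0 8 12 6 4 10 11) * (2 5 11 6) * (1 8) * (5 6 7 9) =[1, 8, 6, 3, 10, 11, 4, 9, 12, 5, 7, 0, 2] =(0 1 8 12 2 6 4 10 7 9 5 11)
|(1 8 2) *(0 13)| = |(0 13)(1 8 2)| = 6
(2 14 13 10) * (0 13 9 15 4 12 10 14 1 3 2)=(0 13 14 9 15 4 12 10)(1 3 2)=[13, 3, 1, 2, 12, 5, 6, 7, 8, 15, 0, 11, 10, 14, 9, 4]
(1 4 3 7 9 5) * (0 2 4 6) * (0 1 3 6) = (0 2 4 6 1)(3 7 9 5) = [2, 0, 4, 7, 6, 3, 1, 9, 8, 5]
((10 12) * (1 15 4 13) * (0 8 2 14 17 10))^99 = (0 8 2 14 17 10 12)(1 13 4 15)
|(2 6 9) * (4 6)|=|(2 4 6 9)|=4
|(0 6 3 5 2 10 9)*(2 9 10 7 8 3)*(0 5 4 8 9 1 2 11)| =|(0 6 11)(1 2 7 9 5)(3 4 8)| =15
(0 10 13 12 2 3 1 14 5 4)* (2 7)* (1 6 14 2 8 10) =(0 1 2 3 6 14 5 4)(7 8 10 13 12) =[1, 2, 3, 6, 0, 4, 14, 8, 10, 9, 13, 11, 7, 12, 5]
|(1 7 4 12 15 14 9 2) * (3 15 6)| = 10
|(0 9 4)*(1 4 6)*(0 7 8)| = |(0 9 6 1 4 7 8)| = 7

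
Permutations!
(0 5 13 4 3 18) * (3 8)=(0 5 13 4 8 3 18)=[5, 1, 2, 18, 8, 13, 6, 7, 3, 9, 10, 11, 12, 4, 14, 15, 16, 17, 0]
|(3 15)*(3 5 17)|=4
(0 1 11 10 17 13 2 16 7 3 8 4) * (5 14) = [1, 11, 16, 8, 0, 14, 6, 3, 4, 9, 17, 10, 12, 2, 5, 15, 7, 13] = (0 1 11 10 17 13 2 16 7 3 8 4)(5 14)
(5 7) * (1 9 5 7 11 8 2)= [0, 9, 1, 3, 4, 11, 6, 7, 2, 5, 10, 8]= (1 9 5 11 8 2)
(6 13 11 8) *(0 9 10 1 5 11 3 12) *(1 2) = (0 9 10 2 1 5 11 8 6 13 3 12) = [9, 5, 1, 12, 4, 11, 13, 7, 6, 10, 2, 8, 0, 3]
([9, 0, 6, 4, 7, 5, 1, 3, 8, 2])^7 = [2, 9, 1, 4, 7, 5, 0, 3, 8, 6]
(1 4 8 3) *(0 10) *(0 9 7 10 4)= (0 4 8 3 1)(7 10 9)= [4, 0, 2, 1, 8, 5, 6, 10, 3, 7, 9]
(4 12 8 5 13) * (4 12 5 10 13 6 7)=(4 5 6 7)(8 10 13 12)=[0, 1, 2, 3, 5, 6, 7, 4, 10, 9, 13, 11, 8, 12]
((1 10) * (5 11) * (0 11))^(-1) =(0 5 11)(1 10)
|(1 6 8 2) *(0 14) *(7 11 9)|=12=|(0 14)(1 6 8 2)(7 11 9)|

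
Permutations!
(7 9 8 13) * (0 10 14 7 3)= (0 10 14 7 9 8 13 3)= [10, 1, 2, 0, 4, 5, 6, 9, 13, 8, 14, 11, 12, 3, 7]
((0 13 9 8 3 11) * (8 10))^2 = ((0 13 9 10 8 3 11))^2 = (0 9 8 11 13 10 3)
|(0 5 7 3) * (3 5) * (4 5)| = |(0 3)(4 5 7)| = 6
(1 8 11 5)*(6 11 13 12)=(1 8 13 12 6 11 5)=[0, 8, 2, 3, 4, 1, 11, 7, 13, 9, 10, 5, 6, 12]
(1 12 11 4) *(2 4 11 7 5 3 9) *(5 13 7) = (1 12 5 3 9 2 4)(7 13) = [0, 12, 4, 9, 1, 3, 6, 13, 8, 2, 10, 11, 5, 7]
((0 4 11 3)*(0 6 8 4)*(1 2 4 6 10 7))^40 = (1 10 11 2 7 3 4) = ((1 2 4 11 3 10 7)(6 8))^40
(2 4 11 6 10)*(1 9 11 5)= (1 9 11 6 10 2 4 5)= [0, 9, 4, 3, 5, 1, 10, 7, 8, 11, 2, 6]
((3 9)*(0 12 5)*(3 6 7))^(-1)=(0 5 12)(3 7 6 9)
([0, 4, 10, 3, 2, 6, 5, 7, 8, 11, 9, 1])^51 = (1 10)(2 11)(4 9)(5 6)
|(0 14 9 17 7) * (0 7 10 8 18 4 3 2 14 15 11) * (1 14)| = 30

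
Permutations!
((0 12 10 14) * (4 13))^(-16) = (14)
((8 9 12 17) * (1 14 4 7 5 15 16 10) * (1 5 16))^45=(1 10 4 15 16 14 5 7)(8 9 12 17)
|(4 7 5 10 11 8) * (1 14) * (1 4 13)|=9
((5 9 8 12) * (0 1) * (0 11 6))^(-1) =(0 6 11 1)(5 12 8 9)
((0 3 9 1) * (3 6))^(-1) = ((0 6 3 9 1))^(-1) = (0 1 9 3 6)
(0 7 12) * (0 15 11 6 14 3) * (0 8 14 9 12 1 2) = (0 7 1 2)(3 8 14)(6 9 12 15 11) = [7, 2, 0, 8, 4, 5, 9, 1, 14, 12, 10, 6, 15, 13, 3, 11]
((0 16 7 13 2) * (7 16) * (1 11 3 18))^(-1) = (0 2 13 7)(1 18 3 11)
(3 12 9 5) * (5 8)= (3 12 9 8 5)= [0, 1, 2, 12, 4, 3, 6, 7, 5, 8, 10, 11, 9]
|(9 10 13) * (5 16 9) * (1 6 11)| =|(1 6 11)(5 16 9 10 13)| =15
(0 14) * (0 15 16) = (0 14 15 16) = [14, 1, 2, 3, 4, 5, 6, 7, 8, 9, 10, 11, 12, 13, 15, 16, 0]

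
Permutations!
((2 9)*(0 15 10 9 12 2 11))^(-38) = (0 10 11 15 9)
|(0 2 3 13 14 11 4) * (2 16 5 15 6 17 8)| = 13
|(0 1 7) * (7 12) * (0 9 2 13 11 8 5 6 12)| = 18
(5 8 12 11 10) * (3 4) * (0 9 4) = (0 9 4 3)(5 8 12 11 10) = [9, 1, 2, 0, 3, 8, 6, 7, 12, 4, 5, 10, 11]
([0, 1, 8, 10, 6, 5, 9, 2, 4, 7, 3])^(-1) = [0, 1, 7, 10, 8, 5, 4, 9, 2, 6, 3]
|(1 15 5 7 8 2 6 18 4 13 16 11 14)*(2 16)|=40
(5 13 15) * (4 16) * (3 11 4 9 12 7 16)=(3 11 4)(5 13 15)(7 16 9 12)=[0, 1, 2, 11, 3, 13, 6, 16, 8, 12, 10, 4, 7, 15, 14, 5, 9]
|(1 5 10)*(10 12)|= |(1 5 12 10)|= 4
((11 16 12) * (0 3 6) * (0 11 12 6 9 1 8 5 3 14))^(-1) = (0 14)(1 9 3 5 8)(6 16 11)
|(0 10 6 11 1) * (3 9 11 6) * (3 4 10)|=|(0 3 9 11 1)(4 10)|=10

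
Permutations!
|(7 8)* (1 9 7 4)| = 5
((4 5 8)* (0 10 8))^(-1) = (0 5 4 8 10)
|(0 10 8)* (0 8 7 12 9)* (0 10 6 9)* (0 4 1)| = |(0 6 9 10 7 12 4 1)| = 8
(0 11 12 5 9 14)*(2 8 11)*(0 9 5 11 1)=(0 2 8 1)(9 14)(11 12)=[2, 0, 8, 3, 4, 5, 6, 7, 1, 14, 10, 12, 11, 13, 9]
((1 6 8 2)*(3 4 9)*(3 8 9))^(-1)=(1 2 8 9 6)(3 4)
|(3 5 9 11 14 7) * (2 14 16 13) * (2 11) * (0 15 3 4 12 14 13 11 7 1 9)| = 8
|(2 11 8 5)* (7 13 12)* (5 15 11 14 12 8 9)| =10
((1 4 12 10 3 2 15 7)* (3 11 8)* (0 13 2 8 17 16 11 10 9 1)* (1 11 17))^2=((0 13 2 15 7)(1 4 12 9 11)(3 8)(16 17))^2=(17)(0 2 7 13 15)(1 12 11 4 9)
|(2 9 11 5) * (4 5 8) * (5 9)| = |(2 5)(4 9 11 8)| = 4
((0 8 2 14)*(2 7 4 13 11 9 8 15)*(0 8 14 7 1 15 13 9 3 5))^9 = (0 5 3 11 13)(1 15 2 7 4 9 14 8)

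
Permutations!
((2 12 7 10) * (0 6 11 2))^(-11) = (0 2 10 11 7 6 12)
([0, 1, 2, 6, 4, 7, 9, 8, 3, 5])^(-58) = (3 9 7)(5 8 6)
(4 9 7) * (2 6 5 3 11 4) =(2 6 5 3 11 4 9 7) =[0, 1, 6, 11, 9, 3, 5, 2, 8, 7, 10, 4]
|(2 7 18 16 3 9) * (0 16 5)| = 8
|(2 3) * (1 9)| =|(1 9)(2 3)| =2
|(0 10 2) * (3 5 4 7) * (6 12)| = 12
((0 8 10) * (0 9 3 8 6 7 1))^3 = ((0 6 7 1)(3 8 10 9))^3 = (0 1 7 6)(3 9 10 8)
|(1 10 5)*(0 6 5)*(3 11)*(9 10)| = |(0 6 5 1 9 10)(3 11)| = 6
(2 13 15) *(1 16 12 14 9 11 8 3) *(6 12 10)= (1 16 10 6 12 14 9 11 8 3)(2 13 15)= [0, 16, 13, 1, 4, 5, 12, 7, 3, 11, 6, 8, 14, 15, 9, 2, 10]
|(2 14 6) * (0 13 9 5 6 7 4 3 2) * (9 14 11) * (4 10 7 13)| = |(0 4 3 2 11 9 5 6)(7 10)(13 14)| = 8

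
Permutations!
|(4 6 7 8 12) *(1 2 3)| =15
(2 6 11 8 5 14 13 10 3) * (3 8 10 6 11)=[0, 1, 11, 2, 4, 14, 3, 7, 5, 9, 8, 10, 12, 6, 13]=(2 11 10 8 5 14 13 6 3)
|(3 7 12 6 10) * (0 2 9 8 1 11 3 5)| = 12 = |(0 2 9 8 1 11 3 7 12 6 10 5)|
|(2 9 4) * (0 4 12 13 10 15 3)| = |(0 4 2 9 12 13 10 15 3)| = 9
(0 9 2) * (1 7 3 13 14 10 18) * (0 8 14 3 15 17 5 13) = (0 9 2 8 14 10 18 1 7 15 17 5 13 3) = [9, 7, 8, 0, 4, 13, 6, 15, 14, 2, 18, 11, 12, 3, 10, 17, 16, 5, 1]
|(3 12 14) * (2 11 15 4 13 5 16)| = 21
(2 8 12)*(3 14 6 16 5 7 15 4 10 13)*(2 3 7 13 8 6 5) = (2 6 16)(3 14 5 13 7 15 4 10 8 12) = [0, 1, 6, 14, 10, 13, 16, 15, 12, 9, 8, 11, 3, 7, 5, 4, 2]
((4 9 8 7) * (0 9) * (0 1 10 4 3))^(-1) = ((0 9 8 7 3)(1 10 4))^(-1) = (0 3 7 8 9)(1 4 10)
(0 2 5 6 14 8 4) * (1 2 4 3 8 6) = (0 4)(1 2 5)(3 8)(6 14) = [4, 2, 5, 8, 0, 1, 14, 7, 3, 9, 10, 11, 12, 13, 6]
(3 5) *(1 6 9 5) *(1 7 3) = [0, 6, 2, 7, 4, 1, 9, 3, 8, 5] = (1 6 9 5)(3 7)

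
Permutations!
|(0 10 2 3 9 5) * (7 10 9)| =|(0 9 5)(2 3 7 10)| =12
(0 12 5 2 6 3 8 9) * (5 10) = [12, 1, 6, 8, 4, 2, 3, 7, 9, 0, 5, 11, 10] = (0 12 10 5 2 6 3 8 9)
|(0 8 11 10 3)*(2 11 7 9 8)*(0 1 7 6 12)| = 11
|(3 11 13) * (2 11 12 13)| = 6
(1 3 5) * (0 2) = [2, 3, 0, 5, 4, 1] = (0 2)(1 3 5)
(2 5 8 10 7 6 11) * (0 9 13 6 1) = (0 9 13 6 11 2 5 8 10 7 1) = [9, 0, 5, 3, 4, 8, 11, 1, 10, 13, 7, 2, 12, 6]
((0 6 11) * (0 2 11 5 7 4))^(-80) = ((0 6 5 7 4)(2 11))^(-80) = (11)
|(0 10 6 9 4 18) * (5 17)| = |(0 10 6 9 4 18)(5 17)| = 6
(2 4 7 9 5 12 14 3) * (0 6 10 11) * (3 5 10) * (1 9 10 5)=(0 6 3 2 4 7 10 11)(1 9 5 12 14)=[6, 9, 4, 2, 7, 12, 3, 10, 8, 5, 11, 0, 14, 13, 1]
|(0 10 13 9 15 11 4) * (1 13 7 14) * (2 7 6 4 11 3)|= |(0 10 6 4)(1 13 9 15 3 2 7 14)|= 8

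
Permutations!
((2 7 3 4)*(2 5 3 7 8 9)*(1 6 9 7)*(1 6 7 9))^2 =((1 7 6)(2 8 9)(3 4 5))^2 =(1 6 7)(2 9 8)(3 5 4)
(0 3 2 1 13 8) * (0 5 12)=[3, 13, 1, 2, 4, 12, 6, 7, 5, 9, 10, 11, 0, 8]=(0 3 2 1 13 8 5 12)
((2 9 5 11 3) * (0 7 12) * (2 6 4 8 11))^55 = ((0 7 12)(2 9 5)(3 6 4 8 11))^55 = (0 7 12)(2 9 5)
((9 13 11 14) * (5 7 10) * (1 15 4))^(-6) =((1 15 4)(5 7 10)(9 13 11 14))^(-6) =(15)(9 11)(13 14)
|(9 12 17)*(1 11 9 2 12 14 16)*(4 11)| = |(1 4 11 9 14 16)(2 12 17)| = 6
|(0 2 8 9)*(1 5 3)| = 12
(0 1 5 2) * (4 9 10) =[1, 5, 0, 3, 9, 2, 6, 7, 8, 10, 4] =(0 1 5 2)(4 9 10)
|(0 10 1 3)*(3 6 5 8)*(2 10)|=|(0 2 10 1 6 5 8 3)|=8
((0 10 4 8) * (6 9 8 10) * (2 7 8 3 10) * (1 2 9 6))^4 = (10)(0 8 7 2 1)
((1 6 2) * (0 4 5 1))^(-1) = ((0 4 5 1 6 2))^(-1) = (0 2 6 1 5 4)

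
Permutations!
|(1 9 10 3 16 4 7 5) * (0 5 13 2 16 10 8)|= 10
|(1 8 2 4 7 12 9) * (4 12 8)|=7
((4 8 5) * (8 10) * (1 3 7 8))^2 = (1 7 5 10 3 8 4)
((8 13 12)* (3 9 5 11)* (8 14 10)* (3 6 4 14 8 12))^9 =((3 9 5 11 6 4 14 10 12 8 13))^9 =(3 8 10 4 11 9 13 12 14 6 5)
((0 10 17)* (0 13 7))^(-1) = (0 7 13 17 10) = ((0 10 17 13 7))^(-1)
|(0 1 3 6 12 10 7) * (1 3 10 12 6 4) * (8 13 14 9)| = |(0 3 4 1 10 7)(8 13 14 9)| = 12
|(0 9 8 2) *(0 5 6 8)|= 4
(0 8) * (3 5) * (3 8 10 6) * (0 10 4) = [4, 1, 2, 5, 0, 8, 3, 7, 10, 9, 6] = (0 4)(3 5 8 10 6)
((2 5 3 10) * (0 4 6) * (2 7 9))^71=((0 4 6)(2 5 3 10 7 9))^71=(0 6 4)(2 9 7 10 3 5)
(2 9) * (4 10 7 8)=(2 9)(4 10 7 8)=[0, 1, 9, 3, 10, 5, 6, 8, 4, 2, 7]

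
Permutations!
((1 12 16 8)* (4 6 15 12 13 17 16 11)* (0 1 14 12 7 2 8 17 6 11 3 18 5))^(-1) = (0 5 18 3 12 14 8 2 7 15 6 13 1)(4 11)(16 17)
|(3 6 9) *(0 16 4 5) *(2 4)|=|(0 16 2 4 5)(3 6 9)|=15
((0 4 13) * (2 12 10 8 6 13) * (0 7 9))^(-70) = ((0 4 2 12 10 8 6 13 7 9))^(-70) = (13)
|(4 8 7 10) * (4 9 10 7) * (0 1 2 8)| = |(0 1 2 8 4)(9 10)| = 10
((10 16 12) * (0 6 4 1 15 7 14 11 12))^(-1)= ((0 6 4 1 15 7 14 11 12 10 16))^(-1)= (0 16 10 12 11 14 7 15 1 4 6)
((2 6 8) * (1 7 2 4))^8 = (1 2 8)(4 7 6)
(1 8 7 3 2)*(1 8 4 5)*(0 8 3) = (0 8 7)(1 4 5)(2 3) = [8, 4, 3, 2, 5, 1, 6, 0, 7]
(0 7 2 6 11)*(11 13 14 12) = (0 7 2 6 13 14 12 11) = [7, 1, 6, 3, 4, 5, 13, 2, 8, 9, 10, 0, 11, 14, 12]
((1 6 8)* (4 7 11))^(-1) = (1 8 6)(4 11 7)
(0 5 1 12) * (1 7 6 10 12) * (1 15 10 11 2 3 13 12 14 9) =(0 5 7 6 11 2 3 13 12)(1 15 10 14 9) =[5, 15, 3, 13, 4, 7, 11, 6, 8, 1, 14, 2, 0, 12, 9, 10]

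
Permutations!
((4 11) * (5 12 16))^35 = ((4 11)(5 12 16))^35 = (4 11)(5 16 12)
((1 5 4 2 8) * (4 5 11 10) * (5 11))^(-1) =((1 5 11 10 4 2 8))^(-1) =(1 8 2 4 10 11 5)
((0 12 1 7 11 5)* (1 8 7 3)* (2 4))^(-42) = ((0 12 8 7 11 5)(1 3)(2 4))^(-42) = (12)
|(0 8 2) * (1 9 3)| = 3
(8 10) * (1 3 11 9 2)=(1 3 11 9 2)(8 10)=[0, 3, 1, 11, 4, 5, 6, 7, 10, 2, 8, 9]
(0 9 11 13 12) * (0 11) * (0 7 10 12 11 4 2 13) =(0 9 7 10 12 4 2 13 11) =[9, 1, 13, 3, 2, 5, 6, 10, 8, 7, 12, 0, 4, 11]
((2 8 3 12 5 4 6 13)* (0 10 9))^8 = ((0 10 9)(2 8 3 12 5 4 6 13))^8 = (13)(0 9 10)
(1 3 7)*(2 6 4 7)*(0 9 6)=(0 9 6 4 7 1 3 2)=[9, 3, 0, 2, 7, 5, 4, 1, 8, 6]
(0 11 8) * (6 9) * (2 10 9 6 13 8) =(0 11 2 10 9 13 8) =[11, 1, 10, 3, 4, 5, 6, 7, 0, 13, 9, 2, 12, 8]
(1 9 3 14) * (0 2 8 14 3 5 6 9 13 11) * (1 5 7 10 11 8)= [2, 13, 1, 3, 4, 6, 9, 10, 14, 7, 11, 0, 12, 8, 5]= (0 2 1 13 8 14 5 6 9 7 10 11)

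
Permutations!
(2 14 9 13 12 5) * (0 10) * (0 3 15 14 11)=(0 10 3 15 14 9 13 12 5 2 11)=[10, 1, 11, 15, 4, 2, 6, 7, 8, 13, 3, 0, 5, 12, 9, 14]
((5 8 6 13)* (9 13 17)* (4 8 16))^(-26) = ((4 8 6 17 9 13 5 16))^(-26) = (4 5 9 6)(8 16 13 17)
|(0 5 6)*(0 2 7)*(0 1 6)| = |(0 5)(1 6 2 7)| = 4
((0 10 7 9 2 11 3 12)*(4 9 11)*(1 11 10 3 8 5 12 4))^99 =(0 12 5 8 11 1 2 9 4 3)(7 10)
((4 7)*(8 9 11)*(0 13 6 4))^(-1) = (0 7 4 6 13)(8 11 9)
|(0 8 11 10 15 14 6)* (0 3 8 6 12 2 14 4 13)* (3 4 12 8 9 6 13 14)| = 22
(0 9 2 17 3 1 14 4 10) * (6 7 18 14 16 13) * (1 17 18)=(0 9 2 18 14 4 10)(1 16 13 6 7)(3 17)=[9, 16, 18, 17, 10, 5, 7, 1, 8, 2, 0, 11, 12, 6, 4, 15, 13, 3, 14]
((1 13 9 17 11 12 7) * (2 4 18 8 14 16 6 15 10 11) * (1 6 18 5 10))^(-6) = ((1 13 9 17 2 4 5 10 11 12 7 6 15)(8 14 16 18))^(-6) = (1 10 13 11 9 12 17 7 2 6 4 15 5)(8 16)(14 18)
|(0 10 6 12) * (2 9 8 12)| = 7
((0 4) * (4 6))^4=(0 6 4)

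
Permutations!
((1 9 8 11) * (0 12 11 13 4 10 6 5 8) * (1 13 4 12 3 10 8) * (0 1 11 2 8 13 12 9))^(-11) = (0 10 5 12 8 13 1 3 6 11 2 4 9)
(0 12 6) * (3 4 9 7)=[12, 1, 2, 4, 9, 5, 0, 3, 8, 7, 10, 11, 6]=(0 12 6)(3 4 9 7)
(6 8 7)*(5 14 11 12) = [0, 1, 2, 3, 4, 14, 8, 6, 7, 9, 10, 12, 5, 13, 11] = (5 14 11 12)(6 8 7)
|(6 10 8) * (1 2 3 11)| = 12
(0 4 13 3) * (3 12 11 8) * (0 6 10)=(0 4 13 12 11 8 3 6 10)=[4, 1, 2, 6, 13, 5, 10, 7, 3, 9, 0, 8, 11, 12]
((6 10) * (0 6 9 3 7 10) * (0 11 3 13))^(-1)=(0 13 9 10 7 3 11 6)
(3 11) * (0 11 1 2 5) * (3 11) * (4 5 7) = (11)(0 3 1 2 7 4 5) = [3, 2, 7, 1, 5, 0, 6, 4, 8, 9, 10, 11]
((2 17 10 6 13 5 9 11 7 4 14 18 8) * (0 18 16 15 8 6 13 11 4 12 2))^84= ((0 18 6 11 7 12 2 17 10 13 5 9 4 14 16 15 8))^84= (0 8 15 16 14 4 9 5 13 10 17 2 12 7 11 6 18)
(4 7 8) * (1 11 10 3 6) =(1 11 10 3 6)(4 7 8) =[0, 11, 2, 6, 7, 5, 1, 8, 4, 9, 3, 10]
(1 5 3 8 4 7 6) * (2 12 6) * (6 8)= [0, 5, 12, 6, 7, 3, 1, 2, 4, 9, 10, 11, 8]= (1 5 3 6)(2 12 8 4 7)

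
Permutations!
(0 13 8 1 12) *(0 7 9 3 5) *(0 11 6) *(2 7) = (0 13 8 1 12 2 7 9 3 5 11 6) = [13, 12, 7, 5, 4, 11, 0, 9, 1, 3, 10, 6, 2, 8]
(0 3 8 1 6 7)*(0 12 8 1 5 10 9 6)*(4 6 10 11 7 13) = (0 3 1)(4 6 13)(5 11 7 12 8)(9 10) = [3, 0, 2, 1, 6, 11, 13, 12, 5, 10, 9, 7, 8, 4]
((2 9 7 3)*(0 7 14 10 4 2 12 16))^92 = ((0 7 3 12 16)(2 9 14 10 4))^92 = (0 3 16 7 12)(2 14 4 9 10)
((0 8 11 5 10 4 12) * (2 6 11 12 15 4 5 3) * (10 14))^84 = (15)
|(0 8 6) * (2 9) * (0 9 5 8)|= |(2 5 8 6 9)|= 5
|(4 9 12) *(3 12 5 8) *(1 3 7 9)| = |(1 3 12 4)(5 8 7 9)| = 4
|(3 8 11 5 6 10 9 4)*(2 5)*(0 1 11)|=11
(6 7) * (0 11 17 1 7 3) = [11, 7, 2, 0, 4, 5, 3, 6, 8, 9, 10, 17, 12, 13, 14, 15, 16, 1] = (0 11 17 1 7 6 3)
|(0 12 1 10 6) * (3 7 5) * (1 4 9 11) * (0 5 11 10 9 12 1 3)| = |(0 1 9 10 6 5)(3 7 11)(4 12)| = 6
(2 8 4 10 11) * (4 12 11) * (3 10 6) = (2 8 12 11)(3 10 4 6) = [0, 1, 8, 10, 6, 5, 3, 7, 12, 9, 4, 2, 11]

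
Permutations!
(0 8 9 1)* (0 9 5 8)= (1 9)(5 8)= [0, 9, 2, 3, 4, 8, 6, 7, 5, 1]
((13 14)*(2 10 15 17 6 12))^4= ((2 10 15 17 6 12)(13 14))^4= (2 6 15)(10 12 17)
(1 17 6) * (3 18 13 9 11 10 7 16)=(1 17 6)(3 18 13 9 11 10 7 16)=[0, 17, 2, 18, 4, 5, 1, 16, 8, 11, 7, 10, 12, 9, 14, 15, 3, 6, 13]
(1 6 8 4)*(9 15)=(1 6 8 4)(9 15)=[0, 6, 2, 3, 1, 5, 8, 7, 4, 15, 10, 11, 12, 13, 14, 9]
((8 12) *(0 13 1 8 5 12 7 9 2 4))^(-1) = (0 4 2 9 7 8 1 13)(5 12)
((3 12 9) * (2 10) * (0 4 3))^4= (0 9 12 3 4)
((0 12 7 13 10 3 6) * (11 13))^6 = ((0 12 7 11 13 10 3 6))^6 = (0 3 13 7)(6 10 11 12)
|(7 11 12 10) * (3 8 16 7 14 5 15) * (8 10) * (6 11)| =30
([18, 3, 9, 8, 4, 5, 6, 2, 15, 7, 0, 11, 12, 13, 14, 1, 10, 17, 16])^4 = [0, 1, 9, 3, 4, 5, 6, 2, 8, 7, 10, 11, 12, 13, 14, 15, 16, 17, 18]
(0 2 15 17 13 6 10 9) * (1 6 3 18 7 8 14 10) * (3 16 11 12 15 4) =[2, 6, 4, 18, 3, 5, 1, 8, 14, 0, 9, 12, 15, 16, 10, 17, 11, 13, 7] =(0 2 4 3 18 7 8 14 10 9)(1 6)(11 12 15 17 13 16)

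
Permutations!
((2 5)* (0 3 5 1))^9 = ((0 3 5 2 1))^9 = (0 1 2 5 3)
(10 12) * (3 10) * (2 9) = (2 9)(3 10 12) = [0, 1, 9, 10, 4, 5, 6, 7, 8, 2, 12, 11, 3]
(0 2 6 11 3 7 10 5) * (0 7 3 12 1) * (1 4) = (0 2 6 11 12 4 1)(5 7 10) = [2, 0, 6, 3, 1, 7, 11, 10, 8, 9, 5, 12, 4]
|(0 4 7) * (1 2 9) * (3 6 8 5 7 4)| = |(0 3 6 8 5 7)(1 2 9)| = 6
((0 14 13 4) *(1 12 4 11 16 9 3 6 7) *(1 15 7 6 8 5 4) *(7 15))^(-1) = ((0 14 13 11 16 9 3 8 5 4)(1 12))^(-1) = (0 4 5 8 3 9 16 11 13 14)(1 12)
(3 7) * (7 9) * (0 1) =(0 1)(3 9 7) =[1, 0, 2, 9, 4, 5, 6, 3, 8, 7]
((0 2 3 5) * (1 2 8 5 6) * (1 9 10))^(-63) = ((0 8 5)(1 2 3 6 9 10))^(-63) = (1 6)(2 9)(3 10)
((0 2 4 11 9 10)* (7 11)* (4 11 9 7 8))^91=((0 2 11 7 9 10)(4 8))^91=(0 2 11 7 9 10)(4 8)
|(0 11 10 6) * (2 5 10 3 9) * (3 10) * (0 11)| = 12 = |(2 5 3 9)(6 11 10)|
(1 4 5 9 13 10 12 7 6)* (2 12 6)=(1 4 5 9 13 10 6)(2 12 7)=[0, 4, 12, 3, 5, 9, 1, 2, 8, 13, 6, 11, 7, 10]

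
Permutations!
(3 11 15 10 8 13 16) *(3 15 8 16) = (3 11 8 13)(10 16 15) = [0, 1, 2, 11, 4, 5, 6, 7, 13, 9, 16, 8, 12, 3, 14, 10, 15]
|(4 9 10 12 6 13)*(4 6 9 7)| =|(4 7)(6 13)(9 10 12)| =6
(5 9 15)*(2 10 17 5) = [0, 1, 10, 3, 4, 9, 6, 7, 8, 15, 17, 11, 12, 13, 14, 2, 16, 5] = (2 10 17 5 9 15)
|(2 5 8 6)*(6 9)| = 5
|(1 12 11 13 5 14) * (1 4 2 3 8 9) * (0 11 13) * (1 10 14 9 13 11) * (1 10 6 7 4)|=|(0 10 14 1 12 11)(2 3 8 13 5 9 6 7 4)|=18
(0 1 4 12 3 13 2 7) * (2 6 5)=(0 1 4 12 3 13 6 5 2 7)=[1, 4, 7, 13, 12, 2, 5, 0, 8, 9, 10, 11, 3, 6]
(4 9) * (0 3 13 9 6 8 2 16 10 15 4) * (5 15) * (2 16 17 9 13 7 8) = [3, 1, 17, 7, 6, 15, 2, 8, 16, 0, 5, 11, 12, 13, 14, 4, 10, 9] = (0 3 7 8 16 10 5 15 4 6 2 17 9)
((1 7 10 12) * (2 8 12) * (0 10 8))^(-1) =((0 10 2)(1 7 8 12))^(-1) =(0 2 10)(1 12 8 7)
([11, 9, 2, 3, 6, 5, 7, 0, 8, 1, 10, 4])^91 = (0 11 4 6 7)(1 9)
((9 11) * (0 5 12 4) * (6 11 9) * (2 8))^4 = ((0 5 12 4)(2 8)(6 11))^4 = (12)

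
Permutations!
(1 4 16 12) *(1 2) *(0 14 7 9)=(0 14 7 9)(1 4 16 12 2)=[14, 4, 1, 3, 16, 5, 6, 9, 8, 0, 10, 11, 2, 13, 7, 15, 12]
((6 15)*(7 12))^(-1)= (6 15)(7 12)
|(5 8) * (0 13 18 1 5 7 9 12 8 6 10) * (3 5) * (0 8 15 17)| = |(0 13 18 1 3 5 6 10 8 7 9 12 15 17)| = 14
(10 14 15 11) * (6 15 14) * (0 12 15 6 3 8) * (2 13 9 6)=(0 12 15 11 10 3 8)(2 13 9 6)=[12, 1, 13, 8, 4, 5, 2, 7, 0, 6, 3, 10, 15, 9, 14, 11]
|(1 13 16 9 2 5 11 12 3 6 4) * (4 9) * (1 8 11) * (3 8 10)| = 30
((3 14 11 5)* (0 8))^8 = ((0 8)(3 14 11 5))^8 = (14)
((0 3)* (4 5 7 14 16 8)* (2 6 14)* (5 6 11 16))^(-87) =(0 3)(2 8 14)(4 5 11)(6 7 16)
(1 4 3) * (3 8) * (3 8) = [0, 4, 2, 1, 3, 5, 6, 7, 8] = (8)(1 4 3)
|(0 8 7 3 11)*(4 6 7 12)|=|(0 8 12 4 6 7 3 11)|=8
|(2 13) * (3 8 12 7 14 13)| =|(2 3 8 12 7 14 13)| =7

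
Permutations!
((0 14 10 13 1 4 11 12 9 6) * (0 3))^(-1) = ((0 14 10 13 1 4 11 12 9 6 3))^(-1) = (0 3 6 9 12 11 4 1 13 10 14)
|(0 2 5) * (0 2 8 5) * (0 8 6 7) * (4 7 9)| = |(0 6 9 4 7)(2 8 5)| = 15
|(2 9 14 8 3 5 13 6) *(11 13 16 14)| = |(2 9 11 13 6)(3 5 16 14 8)| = 5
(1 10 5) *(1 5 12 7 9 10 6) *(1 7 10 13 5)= (1 6 7 9 13 5)(10 12)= [0, 6, 2, 3, 4, 1, 7, 9, 8, 13, 12, 11, 10, 5]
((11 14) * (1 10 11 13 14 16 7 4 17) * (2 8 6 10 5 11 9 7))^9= ((1 5 11 16 2 8 6 10 9 7 4 17)(13 14))^9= (1 7 6 16)(2 5 4 10)(8 11 17 9)(13 14)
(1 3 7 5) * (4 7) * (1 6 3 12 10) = (1 12 10)(3 4 7 5 6) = [0, 12, 2, 4, 7, 6, 3, 5, 8, 9, 1, 11, 10]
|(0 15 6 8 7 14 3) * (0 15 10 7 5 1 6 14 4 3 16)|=8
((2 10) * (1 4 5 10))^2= (1 5 2 4 10)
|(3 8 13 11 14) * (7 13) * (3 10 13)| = 12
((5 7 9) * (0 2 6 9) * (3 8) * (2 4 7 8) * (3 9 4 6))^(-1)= (0 7 4 6)(2 3)(5 9 8)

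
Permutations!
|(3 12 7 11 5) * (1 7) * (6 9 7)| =|(1 6 9 7 11 5 3 12)| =8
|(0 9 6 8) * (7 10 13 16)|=|(0 9 6 8)(7 10 13 16)|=4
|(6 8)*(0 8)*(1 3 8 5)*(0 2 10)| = 8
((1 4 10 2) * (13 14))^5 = ((1 4 10 2)(13 14))^5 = (1 4 10 2)(13 14)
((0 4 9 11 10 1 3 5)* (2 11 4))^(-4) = (0 10 5 11 3 2 1)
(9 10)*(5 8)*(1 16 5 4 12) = (1 16 5 8 4 12)(9 10) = [0, 16, 2, 3, 12, 8, 6, 7, 4, 10, 9, 11, 1, 13, 14, 15, 5]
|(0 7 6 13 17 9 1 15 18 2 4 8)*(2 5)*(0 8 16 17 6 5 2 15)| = |(0 7 5 15 18 2 4 16 17 9 1)(6 13)| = 22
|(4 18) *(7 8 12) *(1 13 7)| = |(1 13 7 8 12)(4 18)| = 10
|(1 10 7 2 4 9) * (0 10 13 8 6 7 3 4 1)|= |(0 10 3 4 9)(1 13 8 6 7 2)|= 30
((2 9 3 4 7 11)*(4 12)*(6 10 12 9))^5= (2 7 12 6 11 4 10)(3 9)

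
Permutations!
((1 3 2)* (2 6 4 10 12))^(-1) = (1 2 12 10 4 6 3)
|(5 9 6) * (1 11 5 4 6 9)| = 6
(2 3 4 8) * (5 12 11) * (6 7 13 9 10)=[0, 1, 3, 4, 8, 12, 7, 13, 2, 10, 6, 5, 11, 9]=(2 3 4 8)(5 12 11)(6 7 13 9 10)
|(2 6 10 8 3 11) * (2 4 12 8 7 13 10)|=30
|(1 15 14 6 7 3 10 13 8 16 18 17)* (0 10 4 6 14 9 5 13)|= |(0 10)(1 15 9 5 13 8 16 18 17)(3 4 6 7)|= 36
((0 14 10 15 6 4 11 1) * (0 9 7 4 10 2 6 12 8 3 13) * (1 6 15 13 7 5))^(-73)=((0 14 2 15 12 8 3 7 4 11 6 10 13)(1 9 5))^(-73)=(0 8 6 2 7 13 12 11 14 3 10 15 4)(1 5 9)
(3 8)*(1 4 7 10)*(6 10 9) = (1 4 7 9 6 10)(3 8) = [0, 4, 2, 8, 7, 5, 10, 9, 3, 6, 1]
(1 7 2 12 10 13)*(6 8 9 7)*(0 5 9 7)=(0 5 9)(1 6 8 7 2 12 10 13)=[5, 6, 12, 3, 4, 9, 8, 2, 7, 0, 13, 11, 10, 1]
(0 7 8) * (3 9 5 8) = [7, 1, 2, 9, 4, 8, 6, 3, 0, 5] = (0 7 3 9 5 8)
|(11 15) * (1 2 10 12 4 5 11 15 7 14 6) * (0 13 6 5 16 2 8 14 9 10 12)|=44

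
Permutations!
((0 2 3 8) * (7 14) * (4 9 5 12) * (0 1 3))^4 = (14)(1 3 8)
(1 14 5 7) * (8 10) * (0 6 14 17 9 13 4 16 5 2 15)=[6, 17, 15, 3, 16, 7, 14, 1, 10, 13, 8, 11, 12, 4, 2, 0, 5, 9]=(0 6 14 2 15)(1 17 9 13 4 16 5 7)(8 10)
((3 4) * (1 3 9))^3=(1 9 4 3)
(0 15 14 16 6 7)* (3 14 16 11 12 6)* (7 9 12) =(0 15 16 3 14 11 7)(6 9 12) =[15, 1, 2, 14, 4, 5, 9, 0, 8, 12, 10, 7, 6, 13, 11, 16, 3]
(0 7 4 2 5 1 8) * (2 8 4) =[7, 4, 5, 3, 8, 1, 6, 2, 0] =(0 7 2 5 1 4 8)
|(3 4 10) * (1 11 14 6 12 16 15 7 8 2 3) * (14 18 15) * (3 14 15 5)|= |(1 11 18 5 3 4 10)(2 14 6 12 16 15 7 8)|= 56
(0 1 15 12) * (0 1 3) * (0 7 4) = (0 3 7 4)(1 15 12) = [3, 15, 2, 7, 0, 5, 6, 4, 8, 9, 10, 11, 1, 13, 14, 12]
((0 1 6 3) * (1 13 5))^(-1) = (0 3 6 1 5 13)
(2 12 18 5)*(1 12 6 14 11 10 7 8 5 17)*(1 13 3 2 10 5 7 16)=(1 12 18 17 13 3 2 6 14 11 5 10 16)(7 8)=[0, 12, 6, 2, 4, 10, 14, 8, 7, 9, 16, 5, 18, 3, 11, 15, 1, 13, 17]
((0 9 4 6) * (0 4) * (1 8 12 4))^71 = (0 9)(1 8 12 4 6) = ((0 9)(1 8 12 4 6))^71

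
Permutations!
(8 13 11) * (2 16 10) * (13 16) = (2 13 11 8 16 10) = [0, 1, 13, 3, 4, 5, 6, 7, 16, 9, 2, 8, 12, 11, 14, 15, 10]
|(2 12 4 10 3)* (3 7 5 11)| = 8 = |(2 12 4 10 7 5 11 3)|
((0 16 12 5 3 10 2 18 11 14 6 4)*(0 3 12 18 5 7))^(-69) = ((0 16 18 11 14 6 4 3 10 2 5 12 7))^(-69) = (0 2 6 16 5 4 18 12 3 11 7 10 14)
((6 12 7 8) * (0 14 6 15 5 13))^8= ((0 14 6 12 7 8 15 5 13))^8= (0 13 5 15 8 7 12 6 14)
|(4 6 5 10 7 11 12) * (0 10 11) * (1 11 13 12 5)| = |(0 10 7)(1 11 5 13 12 4 6)| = 21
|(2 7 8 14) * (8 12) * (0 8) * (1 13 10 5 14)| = |(0 8 1 13 10 5 14 2 7 12)| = 10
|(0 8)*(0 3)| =|(0 8 3)| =3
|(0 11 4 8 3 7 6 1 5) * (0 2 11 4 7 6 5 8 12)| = |(0 4 12)(1 8 3 6)(2 11 7 5)| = 12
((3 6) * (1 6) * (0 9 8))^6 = ((0 9 8)(1 6 3))^6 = (9)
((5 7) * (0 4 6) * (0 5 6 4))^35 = ((5 7 6))^35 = (5 6 7)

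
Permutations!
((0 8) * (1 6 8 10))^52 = ((0 10 1 6 8))^52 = (0 1 8 10 6)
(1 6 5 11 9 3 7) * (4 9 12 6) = (1 4 9 3 7)(5 11 12 6) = [0, 4, 2, 7, 9, 11, 5, 1, 8, 3, 10, 12, 6]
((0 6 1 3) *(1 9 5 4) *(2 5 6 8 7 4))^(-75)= (0 4)(1 8)(2 5)(3 7)(6 9)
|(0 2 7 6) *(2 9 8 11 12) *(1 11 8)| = |(0 9 1 11 12 2 7 6)| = 8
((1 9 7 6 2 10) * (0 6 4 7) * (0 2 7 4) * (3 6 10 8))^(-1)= (0 7 6 3 8 2 9 1 10)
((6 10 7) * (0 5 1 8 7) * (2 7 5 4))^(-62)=((0 4 2 7 6 10)(1 8 5))^(-62)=(0 6 2)(1 8 5)(4 10 7)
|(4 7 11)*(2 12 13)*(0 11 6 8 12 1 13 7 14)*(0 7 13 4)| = 18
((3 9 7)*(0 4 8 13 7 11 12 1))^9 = (0 1 12 11 9 3 7 13 8 4) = ((0 4 8 13 7 3 9 11 12 1))^9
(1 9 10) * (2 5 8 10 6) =[0, 9, 5, 3, 4, 8, 2, 7, 10, 6, 1] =(1 9 6 2 5 8 10)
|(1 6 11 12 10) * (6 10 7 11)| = 6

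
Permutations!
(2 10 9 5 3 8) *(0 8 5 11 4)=[8, 1, 10, 5, 0, 3, 6, 7, 2, 11, 9, 4]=(0 8 2 10 9 11 4)(3 5)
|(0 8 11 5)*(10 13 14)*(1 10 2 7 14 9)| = 12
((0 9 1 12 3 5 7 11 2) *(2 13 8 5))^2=((0 9 1 12 3 2)(5 7 11 13 8))^2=(0 1 3)(2 9 12)(5 11 8 7 13)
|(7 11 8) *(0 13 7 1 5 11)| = |(0 13 7)(1 5 11 8)| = 12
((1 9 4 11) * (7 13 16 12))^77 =((1 9 4 11)(7 13 16 12))^77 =(1 9 4 11)(7 13 16 12)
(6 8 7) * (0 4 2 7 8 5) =[4, 1, 7, 3, 2, 0, 5, 6, 8] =(8)(0 4 2 7 6 5)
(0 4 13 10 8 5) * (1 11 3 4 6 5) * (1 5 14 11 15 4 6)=(0 1 15 4 13 10 8 5)(3 6 14 11)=[1, 15, 2, 6, 13, 0, 14, 7, 5, 9, 8, 3, 12, 10, 11, 4]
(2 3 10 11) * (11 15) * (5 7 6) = (2 3 10 15 11)(5 7 6) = [0, 1, 3, 10, 4, 7, 5, 6, 8, 9, 15, 2, 12, 13, 14, 11]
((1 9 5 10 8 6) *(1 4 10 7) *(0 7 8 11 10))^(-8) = ((0 7 1 9 5 8 6 4)(10 11))^(-8) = (11)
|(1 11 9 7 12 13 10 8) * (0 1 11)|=|(0 1)(7 12 13 10 8 11 9)|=14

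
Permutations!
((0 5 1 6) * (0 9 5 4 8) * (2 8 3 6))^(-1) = (0 8 2 1 5 9 6 3 4)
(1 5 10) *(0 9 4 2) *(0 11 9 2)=[2, 5, 11, 3, 0, 10, 6, 7, 8, 4, 1, 9]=(0 2 11 9 4)(1 5 10)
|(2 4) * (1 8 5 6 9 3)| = |(1 8 5 6 9 3)(2 4)| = 6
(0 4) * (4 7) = (0 7 4) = [7, 1, 2, 3, 0, 5, 6, 4]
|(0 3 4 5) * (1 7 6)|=|(0 3 4 5)(1 7 6)|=12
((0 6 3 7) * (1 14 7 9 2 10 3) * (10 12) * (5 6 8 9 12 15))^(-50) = (15)(3 12 10)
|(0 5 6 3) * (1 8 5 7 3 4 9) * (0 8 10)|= 10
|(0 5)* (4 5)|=|(0 4 5)|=3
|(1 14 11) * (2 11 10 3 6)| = 7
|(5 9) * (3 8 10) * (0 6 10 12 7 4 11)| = |(0 6 10 3 8 12 7 4 11)(5 9)| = 18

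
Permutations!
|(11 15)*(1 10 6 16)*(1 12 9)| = |(1 10 6 16 12 9)(11 15)| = 6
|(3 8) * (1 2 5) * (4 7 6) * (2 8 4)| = 8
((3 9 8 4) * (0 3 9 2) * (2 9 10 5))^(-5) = ((0 3 9 8 4 10 5 2))^(-5) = (0 8 5 3 4 2 9 10)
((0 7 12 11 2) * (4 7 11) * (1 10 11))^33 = ((0 1 10 11 2)(4 7 12))^33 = (12)(0 11 1 2 10)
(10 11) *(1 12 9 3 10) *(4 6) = (1 12 9 3 10 11)(4 6) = [0, 12, 2, 10, 6, 5, 4, 7, 8, 3, 11, 1, 9]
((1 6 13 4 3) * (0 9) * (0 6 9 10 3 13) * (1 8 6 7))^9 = (0 6 8 3 10)(4 13)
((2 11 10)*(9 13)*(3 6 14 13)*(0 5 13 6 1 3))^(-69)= ((0 5 13 9)(1 3)(2 11 10)(6 14))^(-69)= (0 9 13 5)(1 3)(6 14)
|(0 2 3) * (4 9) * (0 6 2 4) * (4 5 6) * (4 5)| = |(0 4 9)(2 3 5 6)| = 12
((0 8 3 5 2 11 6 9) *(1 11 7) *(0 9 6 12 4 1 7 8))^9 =((1 11 12 4)(2 8 3 5))^9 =(1 11 12 4)(2 8 3 5)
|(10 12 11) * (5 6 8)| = 3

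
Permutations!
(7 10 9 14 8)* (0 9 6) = (0 9 14 8 7 10 6) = [9, 1, 2, 3, 4, 5, 0, 10, 7, 14, 6, 11, 12, 13, 8]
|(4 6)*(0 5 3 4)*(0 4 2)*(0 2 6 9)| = |(0 5 3 6 4 9)| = 6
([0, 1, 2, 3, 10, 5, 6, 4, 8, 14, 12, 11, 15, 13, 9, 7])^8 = [0, 1, 2, 3, 15, 5, 6, 12, 8, 9, 7, 11, 4, 13, 14, 10]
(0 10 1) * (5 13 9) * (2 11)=[10, 0, 11, 3, 4, 13, 6, 7, 8, 5, 1, 2, 12, 9]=(0 10 1)(2 11)(5 13 9)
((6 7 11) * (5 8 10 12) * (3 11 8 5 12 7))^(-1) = ((12)(3 11 6)(7 8 10))^(-1) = (12)(3 6 11)(7 10 8)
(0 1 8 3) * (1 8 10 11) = (0 8 3)(1 10 11) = [8, 10, 2, 0, 4, 5, 6, 7, 3, 9, 11, 1]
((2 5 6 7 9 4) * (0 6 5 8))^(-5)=(0 7 4 8 6 9 2)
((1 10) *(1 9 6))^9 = ((1 10 9 6))^9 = (1 10 9 6)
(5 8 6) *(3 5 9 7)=(3 5 8 6 9 7)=[0, 1, 2, 5, 4, 8, 9, 3, 6, 7]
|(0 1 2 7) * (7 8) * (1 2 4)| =4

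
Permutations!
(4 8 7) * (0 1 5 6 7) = [1, 5, 2, 3, 8, 6, 7, 4, 0] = (0 1 5 6 7 4 8)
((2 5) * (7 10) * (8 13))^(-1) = ((2 5)(7 10)(8 13))^(-1) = (2 5)(7 10)(8 13)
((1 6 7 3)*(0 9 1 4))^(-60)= (0 6 4 1 3 9 7)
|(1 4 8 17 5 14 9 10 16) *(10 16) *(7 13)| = |(1 4 8 17 5 14 9 16)(7 13)| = 8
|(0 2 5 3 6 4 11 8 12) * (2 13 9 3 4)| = |(0 13 9 3 6 2 5 4 11 8 12)| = 11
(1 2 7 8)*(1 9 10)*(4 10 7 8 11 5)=(1 2 8 9 7 11 5 4 10)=[0, 2, 8, 3, 10, 4, 6, 11, 9, 7, 1, 5]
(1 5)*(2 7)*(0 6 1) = (0 6 1 5)(2 7) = [6, 5, 7, 3, 4, 0, 1, 2]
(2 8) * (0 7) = (0 7)(2 8) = [7, 1, 8, 3, 4, 5, 6, 0, 2]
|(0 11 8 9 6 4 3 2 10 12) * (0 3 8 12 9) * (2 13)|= |(0 11 12 3 13 2 10 9 6 4 8)|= 11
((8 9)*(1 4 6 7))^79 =(1 7 6 4)(8 9)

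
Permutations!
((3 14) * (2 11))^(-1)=((2 11)(3 14))^(-1)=(2 11)(3 14)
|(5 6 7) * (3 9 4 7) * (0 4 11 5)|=|(0 4 7)(3 9 11 5 6)|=15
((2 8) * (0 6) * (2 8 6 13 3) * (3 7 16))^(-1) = ((0 13 7 16 3 2 6))^(-1) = (0 6 2 3 16 7 13)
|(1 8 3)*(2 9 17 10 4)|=15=|(1 8 3)(2 9 17 10 4)|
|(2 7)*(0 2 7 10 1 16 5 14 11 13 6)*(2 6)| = 8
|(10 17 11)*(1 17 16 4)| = |(1 17 11 10 16 4)| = 6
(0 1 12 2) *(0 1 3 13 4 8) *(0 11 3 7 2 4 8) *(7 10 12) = (0 10 12 4)(1 7 2)(3 13 8 11) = [10, 7, 1, 13, 0, 5, 6, 2, 11, 9, 12, 3, 4, 8]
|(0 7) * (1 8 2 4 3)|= 10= |(0 7)(1 8 2 4 3)|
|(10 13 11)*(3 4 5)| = |(3 4 5)(10 13 11)| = 3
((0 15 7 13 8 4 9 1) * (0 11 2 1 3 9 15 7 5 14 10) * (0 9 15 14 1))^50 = ((0 7 13 8 4 14 10 9 3 15 5 1 11 2))^50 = (0 3 13 5 4 11 10)(1 14 2 9 7 15 8)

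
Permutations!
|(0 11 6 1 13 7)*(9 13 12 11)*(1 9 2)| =9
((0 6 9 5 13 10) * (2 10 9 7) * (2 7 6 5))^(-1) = ((0 5 13 9 2 10))^(-1) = (0 10 2 9 13 5)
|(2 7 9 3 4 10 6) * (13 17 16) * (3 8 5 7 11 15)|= 84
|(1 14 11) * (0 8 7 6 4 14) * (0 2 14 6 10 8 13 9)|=|(0 13 9)(1 2 14 11)(4 6)(7 10 8)|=12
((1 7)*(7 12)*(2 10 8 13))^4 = (13)(1 12 7)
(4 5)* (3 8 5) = (3 8 5 4) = [0, 1, 2, 8, 3, 4, 6, 7, 5]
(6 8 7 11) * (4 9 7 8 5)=(4 9 7 11 6 5)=[0, 1, 2, 3, 9, 4, 5, 11, 8, 7, 10, 6]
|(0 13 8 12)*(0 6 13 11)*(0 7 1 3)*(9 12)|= |(0 11 7 1 3)(6 13 8 9 12)|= 5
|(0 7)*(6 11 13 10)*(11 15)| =|(0 7)(6 15 11 13 10)| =10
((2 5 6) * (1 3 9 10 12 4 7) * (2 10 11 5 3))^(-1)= (1 7 4 12 10 6 5 11 9 3 2)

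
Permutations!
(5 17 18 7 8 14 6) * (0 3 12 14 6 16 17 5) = (0 3 12 14 16 17 18 7 8 6) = [3, 1, 2, 12, 4, 5, 0, 8, 6, 9, 10, 11, 14, 13, 16, 15, 17, 18, 7]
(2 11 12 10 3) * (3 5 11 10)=(2 10 5 11 12 3)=[0, 1, 10, 2, 4, 11, 6, 7, 8, 9, 5, 12, 3]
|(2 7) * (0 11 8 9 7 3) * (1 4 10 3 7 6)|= |(0 11 8 9 6 1 4 10 3)(2 7)|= 18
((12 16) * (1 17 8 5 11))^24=(1 11 5 8 17)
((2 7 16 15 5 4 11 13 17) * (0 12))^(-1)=(0 12)(2 17 13 11 4 5 15 16 7)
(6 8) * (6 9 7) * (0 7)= (0 7 6 8 9)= [7, 1, 2, 3, 4, 5, 8, 6, 9, 0]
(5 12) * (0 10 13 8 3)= (0 10 13 8 3)(5 12)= [10, 1, 2, 0, 4, 12, 6, 7, 3, 9, 13, 11, 5, 8]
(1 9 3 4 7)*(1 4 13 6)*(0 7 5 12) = (0 7 4 5 12)(1 9 3 13 6) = [7, 9, 2, 13, 5, 12, 1, 4, 8, 3, 10, 11, 0, 6]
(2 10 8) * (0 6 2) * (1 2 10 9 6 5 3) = (0 5 3 1 2 9 6 10 8) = [5, 2, 9, 1, 4, 3, 10, 7, 0, 6, 8]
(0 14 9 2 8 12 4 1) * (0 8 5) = (0 14 9 2 5)(1 8 12 4) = [14, 8, 5, 3, 1, 0, 6, 7, 12, 2, 10, 11, 4, 13, 9]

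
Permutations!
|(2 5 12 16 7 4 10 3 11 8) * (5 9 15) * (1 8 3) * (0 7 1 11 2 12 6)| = 44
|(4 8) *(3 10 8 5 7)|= 6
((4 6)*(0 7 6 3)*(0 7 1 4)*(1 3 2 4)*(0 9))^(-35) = ((0 3 7 6 9)(2 4))^(-35) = (9)(2 4)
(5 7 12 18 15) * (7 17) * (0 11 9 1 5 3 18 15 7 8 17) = (0 11 9 1 5)(3 18 7 12 15)(8 17) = [11, 5, 2, 18, 4, 0, 6, 12, 17, 1, 10, 9, 15, 13, 14, 3, 16, 8, 7]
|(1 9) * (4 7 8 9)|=5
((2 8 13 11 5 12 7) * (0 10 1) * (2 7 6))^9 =((0 10 1)(2 8 13 11 5 12 6))^9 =(2 13 5 6 8 11 12)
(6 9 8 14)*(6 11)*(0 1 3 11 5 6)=(0 1 3 11)(5 6 9 8 14)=[1, 3, 2, 11, 4, 6, 9, 7, 14, 8, 10, 0, 12, 13, 5]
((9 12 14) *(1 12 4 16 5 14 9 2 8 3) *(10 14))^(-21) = (1 12 9 4 16 5 10 14 2 8 3)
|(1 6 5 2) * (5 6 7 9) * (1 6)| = |(1 7 9 5 2 6)| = 6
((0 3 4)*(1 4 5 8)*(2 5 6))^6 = (0 1 5 6)(2 3 4 8)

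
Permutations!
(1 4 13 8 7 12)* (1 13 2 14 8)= (1 4 2 14 8 7 12 13)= [0, 4, 14, 3, 2, 5, 6, 12, 7, 9, 10, 11, 13, 1, 8]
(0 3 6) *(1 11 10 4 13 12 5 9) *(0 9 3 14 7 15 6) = (0 14 7 15 6 9 1 11 10 4 13 12 5 3) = [14, 11, 2, 0, 13, 3, 9, 15, 8, 1, 4, 10, 5, 12, 7, 6]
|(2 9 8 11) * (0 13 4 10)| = 4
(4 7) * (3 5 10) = [0, 1, 2, 5, 7, 10, 6, 4, 8, 9, 3] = (3 5 10)(4 7)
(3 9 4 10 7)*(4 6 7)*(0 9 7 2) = (0 9 6 2)(3 7)(4 10) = [9, 1, 0, 7, 10, 5, 2, 3, 8, 6, 4]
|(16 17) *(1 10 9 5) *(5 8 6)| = |(1 10 9 8 6 5)(16 17)| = 6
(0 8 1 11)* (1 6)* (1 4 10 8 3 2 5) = (0 3 2 5 1 11)(4 10 8 6) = [3, 11, 5, 2, 10, 1, 4, 7, 6, 9, 8, 0]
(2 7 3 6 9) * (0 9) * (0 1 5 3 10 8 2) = [9, 5, 7, 6, 4, 3, 1, 10, 2, 0, 8] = (0 9)(1 5 3 6)(2 7 10 8)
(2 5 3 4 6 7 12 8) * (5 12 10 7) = [0, 1, 12, 4, 6, 3, 5, 10, 2, 9, 7, 11, 8] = (2 12 8)(3 4 6 5)(7 10)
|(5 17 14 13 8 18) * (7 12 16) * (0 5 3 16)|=11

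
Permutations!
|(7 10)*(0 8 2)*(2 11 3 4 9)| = |(0 8 11 3 4 9 2)(7 10)| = 14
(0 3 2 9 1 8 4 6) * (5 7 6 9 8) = [3, 5, 8, 2, 9, 7, 0, 6, 4, 1] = (0 3 2 8 4 9 1 5 7 6)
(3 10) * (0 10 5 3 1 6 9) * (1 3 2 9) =(0 10 3 5 2 9)(1 6) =[10, 6, 9, 5, 4, 2, 1, 7, 8, 0, 3]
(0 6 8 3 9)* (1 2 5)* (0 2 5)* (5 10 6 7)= [7, 10, 0, 9, 4, 1, 8, 5, 3, 2, 6]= (0 7 5 1 10 6 8 3 9 2)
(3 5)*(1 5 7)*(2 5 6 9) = (1 6 9 2 5 3 7) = [0, 6, 5, 7, 4, 3, 9, 1, 8, 2]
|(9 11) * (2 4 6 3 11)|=|(2 4 6 3 11 9)|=6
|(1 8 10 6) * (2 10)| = 5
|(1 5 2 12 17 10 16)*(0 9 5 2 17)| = 9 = |(0 9 5 17 10 16 1 2 12)|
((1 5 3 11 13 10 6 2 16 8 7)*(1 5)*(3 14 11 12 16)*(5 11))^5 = ((2 3 12 16 8 7 11 13 10 6)(5 14))^5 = (2 7)(3 11)(5 14)(6 8)(10 16)(12 13)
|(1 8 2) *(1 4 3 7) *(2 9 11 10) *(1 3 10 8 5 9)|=30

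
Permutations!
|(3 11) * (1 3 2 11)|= 2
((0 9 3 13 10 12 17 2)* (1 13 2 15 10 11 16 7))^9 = ((0 9 3 2)(1 13 11 16 7)(10 12 17 15))^9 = (0 9 3 2)(1 7 16 11 13)(10 12 17 15)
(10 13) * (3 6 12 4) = (3 6 12 4)(10 13) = [0, 1, 2, 6, 3, 5, 12, 7, 8, 9, 13, 11, 4, 10]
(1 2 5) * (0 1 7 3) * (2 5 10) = (0 1 5 7 3)(2 10) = [1, 5, 10, 0, 4, 7, 6, 3, 8, 9, 2]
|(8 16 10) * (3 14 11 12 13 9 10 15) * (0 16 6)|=12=|(0 16 15 3 14 11 12 13 9 10 8 6)|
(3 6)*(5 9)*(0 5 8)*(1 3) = [5, 3, 2, 6, 4, 9, 1, 7, 0, 8] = (0 5 9 8)(1 3 6)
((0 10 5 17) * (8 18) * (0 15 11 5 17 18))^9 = ((0 10 17 15 11 5 18 8))^9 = (0 10 17 15 11 5 18 8)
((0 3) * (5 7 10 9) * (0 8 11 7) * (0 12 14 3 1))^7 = ((0 1)(3 8 11 7 10 9 5 12 14))^7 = (0 1)(3 12 9 7 8 14 5 10 11)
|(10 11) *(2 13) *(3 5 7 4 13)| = 6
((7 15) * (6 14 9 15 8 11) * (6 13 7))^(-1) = (6 15 9 14)(7 13 11 8) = ((6 14 9 15)(7 8 11 13))^(-1)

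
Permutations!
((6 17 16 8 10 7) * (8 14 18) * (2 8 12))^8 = (2 18 16 6 10)(7 8 12 14 17)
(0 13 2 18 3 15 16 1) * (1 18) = (0 13 2 1)(3 15 16 18) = [13, 0, 1, 15, 4, 5, 6, 7, 8, 9, 10, 11, 12, 2, 14, 16, 18, 17, 3]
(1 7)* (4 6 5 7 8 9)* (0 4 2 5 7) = (0 4 6 7 1 8 9 2 5) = [4, 8, 5, 3, 6, 0, 7, 1, 9, 2]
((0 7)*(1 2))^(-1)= (0 7)(1 2)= ((0 7)(1 2))^(-1)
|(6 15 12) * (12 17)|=4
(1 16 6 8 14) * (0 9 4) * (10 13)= [9, 16, 2, 3, 0, 5, 8, 7, 14, 4, 13, 11, 12, 10, 1, 15, 6]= (0 9 4)(1 16 6 8 14)(10 13)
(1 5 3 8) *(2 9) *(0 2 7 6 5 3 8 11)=(0 2 9 7 6 5 8 1 3 11)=[2, 3, 9, 11, 4, 8, 5, 6, 1, 7, 10, 0]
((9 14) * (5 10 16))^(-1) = ((5 10 16)(9 14))^(-1) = (5 16 10)(9 14)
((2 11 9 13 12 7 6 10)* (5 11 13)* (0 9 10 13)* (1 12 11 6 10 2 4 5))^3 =((0 9 1 12 7 10 4 5 6 13 11 2))^3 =(0 12 4 13)(1 10 6 2)(5 11 9 7)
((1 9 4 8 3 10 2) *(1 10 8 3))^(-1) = ((1 9 4 3 8)(2 10))^(-1) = (1 8 3 4 9)(2 10)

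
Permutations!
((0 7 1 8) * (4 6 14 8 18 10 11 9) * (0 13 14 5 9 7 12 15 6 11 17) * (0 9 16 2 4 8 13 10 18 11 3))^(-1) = (18)(0 3 4 2 16 5 6 15 12)(1 7 11)(8 9 17 10)(13 14)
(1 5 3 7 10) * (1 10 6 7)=(10)(1 5 3)(6 7)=[0, 5, 2, 1, 4, 3, 7, 6, 8, 9, 10]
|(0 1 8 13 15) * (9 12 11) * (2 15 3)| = 21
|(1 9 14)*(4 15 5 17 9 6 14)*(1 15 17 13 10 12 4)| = 11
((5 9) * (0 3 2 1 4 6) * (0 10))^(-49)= ((0 3 2 1 4 6 10)(5 9))^(-49)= (10)(5 9)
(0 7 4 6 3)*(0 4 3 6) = [7, 1, 2, 4, 0, 5, 6, 3] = (0 7 3 4)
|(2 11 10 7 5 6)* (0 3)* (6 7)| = 4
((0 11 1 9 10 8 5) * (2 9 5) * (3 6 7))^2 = (0 1)(2 10)(3 7 6)(5 11)(8 9)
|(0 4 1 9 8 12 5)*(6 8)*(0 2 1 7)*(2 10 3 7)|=|(0 4 2 1 9 6 8 12 5 10 3 7)|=12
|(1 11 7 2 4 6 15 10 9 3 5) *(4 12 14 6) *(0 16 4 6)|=15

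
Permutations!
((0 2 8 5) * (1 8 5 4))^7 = (0 2 5)(1 8 4)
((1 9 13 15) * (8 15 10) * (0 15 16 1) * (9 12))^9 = (0 15)(1 9 10 16 12 13 8)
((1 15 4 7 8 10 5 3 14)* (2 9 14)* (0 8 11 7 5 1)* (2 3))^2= (0 10 15 5 9)(1 4 2 14 8)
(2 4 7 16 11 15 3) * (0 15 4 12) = (0 15 3 2 12)(4 7 16 11) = [15, 1, 12, 2, 7, 5, 6, 16, 8, 9, 10, 4, 0, 13, 14, 3, 11]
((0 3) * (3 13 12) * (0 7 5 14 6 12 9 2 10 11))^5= ((0 13 9 2 10 11)(3 7 5 14 6 12))^5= (0 11 10 2 9 13)(3 12 6 14 5 7)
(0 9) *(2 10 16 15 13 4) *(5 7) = (0 9)(2 10 16 15 13 4)(5 7) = [9, 1, 10, 3, 2, 7, 6, 5, 8, 0, 16, 11, 12, 4, 14, 13, 15]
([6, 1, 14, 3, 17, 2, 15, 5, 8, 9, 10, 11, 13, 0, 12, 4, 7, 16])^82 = [12, 1, 7, 3, 6, 16, 13, 17, 8, 9, 10, 11, 2, 14, 5, 0, 4, 15]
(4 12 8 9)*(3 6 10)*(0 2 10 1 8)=(0 2 10 3 6 1 8 9 4 12)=[2, 8, 10, 6, 12, 5, 1, 7, 9, 4, 3, 11, 0]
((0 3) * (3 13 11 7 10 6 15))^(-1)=((0 13 11 7 10 6 15 3))^(-1)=(0 3 15 6 10 7 11 13)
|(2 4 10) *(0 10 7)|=5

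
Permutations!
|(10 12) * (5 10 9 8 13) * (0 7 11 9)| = 9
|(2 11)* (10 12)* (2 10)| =4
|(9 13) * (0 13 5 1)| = 5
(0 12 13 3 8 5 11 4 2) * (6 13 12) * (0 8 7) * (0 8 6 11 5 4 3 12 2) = [11, 1, 6, 7, 0, 5, 13, 8, 4, 9, 10, 3, 2, 12] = (0 11 3 7 8 4)(2 6 13 12)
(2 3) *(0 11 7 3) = (0 11 7 3 2) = [11, 1, 0, 2, 4, 5, 6, 3, 8, 9, 10, 7]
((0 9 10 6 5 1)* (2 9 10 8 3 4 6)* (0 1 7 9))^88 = (0 10 2)(3 7 4 9 6 8 5)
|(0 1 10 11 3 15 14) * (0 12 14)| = |(0 1 10 11 3 15)(12 14)| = 6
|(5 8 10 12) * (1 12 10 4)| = 5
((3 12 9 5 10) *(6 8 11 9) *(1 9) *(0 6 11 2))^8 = ((0 6 8 2)(1 9 5 10 3 12 11))^8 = (1 9 5 10 3 12 11)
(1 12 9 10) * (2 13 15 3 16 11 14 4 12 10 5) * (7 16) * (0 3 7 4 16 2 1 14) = (0 3 4 12 9 5 1 10 14 16 11)(2 13 15 7) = [3, 10, 13, 4, 12, 1, 6, 2, 8, 5, 14, 0, 9, 15, 16, 7, 11]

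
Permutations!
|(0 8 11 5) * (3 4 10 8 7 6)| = |(0 7 6 3 4 10 8 11 5)| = 9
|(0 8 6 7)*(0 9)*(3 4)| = 10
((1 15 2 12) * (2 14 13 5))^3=(1 13 12 14 2 15 5)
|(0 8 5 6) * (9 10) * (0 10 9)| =5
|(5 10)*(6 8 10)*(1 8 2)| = |(1 8 10 5 6 2)| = 6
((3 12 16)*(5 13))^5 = (3 16 12)(5 13)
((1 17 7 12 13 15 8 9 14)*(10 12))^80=((1 17 7 10 12 13 15 8 9 14))^80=(17)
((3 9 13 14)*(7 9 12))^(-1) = (3 14 13 9 7 12)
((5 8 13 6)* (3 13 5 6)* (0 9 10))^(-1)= ((0 9 10)(3 13)(5 8))^(-1)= (0 10 9)(3 13)(5 8)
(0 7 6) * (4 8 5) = (0 7 6)(4 8 5) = [7, 1, 2, 3, 8, 4, 0, 6, 5]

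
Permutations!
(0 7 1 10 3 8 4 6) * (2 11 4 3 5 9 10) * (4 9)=(0 7 1 2 11 9 10 5 4 6)(3 8)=[7, 2, 11, 8, 6, 4, 0, 1, 3, 10, 5, 9]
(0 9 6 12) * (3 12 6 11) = (0 9 11 3 12) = [9, 1, 2, 12, 4, 5, 6, 7, 8, 11, 10, 3, 0]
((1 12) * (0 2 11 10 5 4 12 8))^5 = ((0 2 11 10 5 4 12 1 8))^5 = (0 4 2 12 11 1 10 8 5)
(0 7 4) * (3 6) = (0 7 4)(3 6) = [7, 1, 2, 6, 0, 5, 3, 4]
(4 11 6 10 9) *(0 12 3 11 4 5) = (0 12 3 11 6 10 9 5) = [12, 1, 2, 11, 4, 0, 10, 7, 8, 5, 9, 6, 3]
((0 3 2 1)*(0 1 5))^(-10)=(0 2)(3 5)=((0 3 2 5))^(-10)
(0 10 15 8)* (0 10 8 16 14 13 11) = (0 8 10 15 16 14 13 11) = [8, 1, 2, 3, 4, 5, 6, 7, 10, 9, 15, 0, 12, 11, 13, 16, 14]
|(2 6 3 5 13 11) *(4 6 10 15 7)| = |(2 10 15 7 4 6 3 5 13 11)| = 10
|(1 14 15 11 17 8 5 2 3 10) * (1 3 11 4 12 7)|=|(1 14 15 4 12 7)(2 11 17 8 5)(3 10)|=30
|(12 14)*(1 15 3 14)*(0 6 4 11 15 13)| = |(0 6 4 11 15 3 14 12 1 13)| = 10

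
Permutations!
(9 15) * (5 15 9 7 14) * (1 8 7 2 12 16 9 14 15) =(1 8 7 15 2 12 16 9 14 5) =[0, 8, 12, 3, 4, 1, 6, 15, 7, 14, 10, 11, 16, 13, 5, 2, 9]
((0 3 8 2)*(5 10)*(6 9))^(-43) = (0 3 8 2)(5 10)(6 9)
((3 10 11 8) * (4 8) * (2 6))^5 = (11)(2 6)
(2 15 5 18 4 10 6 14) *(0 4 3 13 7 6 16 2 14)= (0 4 10 16 2 15 5 18 3 13 7 6)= [4, 1, 15, 13, 10, 18, 0, 6, 8, 9, 16, 11, 12, 7, 14, 5, 2, 17, 3]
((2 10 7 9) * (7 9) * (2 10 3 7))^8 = (10)(2 7 3)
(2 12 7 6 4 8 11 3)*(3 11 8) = (2 12 7 6 4 3) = [0, 1, 12, 2, 3, 5, 4, 6, 8, 9, 10, 11, 7]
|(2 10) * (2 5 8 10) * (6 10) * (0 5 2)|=6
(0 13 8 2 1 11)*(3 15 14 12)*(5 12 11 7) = (0 13 8 2 1 7 5 12 3 15 14 11) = [13, 7, 1, 15, 4, 12, 6, 5, 2, 9, 10, 0, 3, 8, 11, 14]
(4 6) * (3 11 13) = [0, 1, 2, 11, 6, 5, 4, 7, 8, 9, 10, 13, 12, 3] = (3 11 13)(4 6)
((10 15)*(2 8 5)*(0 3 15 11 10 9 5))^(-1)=(0 8 2 5 9 15 3)(10 11)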